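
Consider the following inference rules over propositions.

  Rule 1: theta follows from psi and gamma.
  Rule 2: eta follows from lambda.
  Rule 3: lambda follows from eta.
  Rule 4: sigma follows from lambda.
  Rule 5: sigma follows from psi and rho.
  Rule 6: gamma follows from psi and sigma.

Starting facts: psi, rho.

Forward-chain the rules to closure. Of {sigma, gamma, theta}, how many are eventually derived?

psi and rho hold, so sigma follows (Rule 5).
psi and sigma hold, so gamma follows (Rule 6).
psi and gamma hold, so theta follows (Rule 1).
sigma: reached.
gamma: reached.
theta: reached.
All 3 are reached.

3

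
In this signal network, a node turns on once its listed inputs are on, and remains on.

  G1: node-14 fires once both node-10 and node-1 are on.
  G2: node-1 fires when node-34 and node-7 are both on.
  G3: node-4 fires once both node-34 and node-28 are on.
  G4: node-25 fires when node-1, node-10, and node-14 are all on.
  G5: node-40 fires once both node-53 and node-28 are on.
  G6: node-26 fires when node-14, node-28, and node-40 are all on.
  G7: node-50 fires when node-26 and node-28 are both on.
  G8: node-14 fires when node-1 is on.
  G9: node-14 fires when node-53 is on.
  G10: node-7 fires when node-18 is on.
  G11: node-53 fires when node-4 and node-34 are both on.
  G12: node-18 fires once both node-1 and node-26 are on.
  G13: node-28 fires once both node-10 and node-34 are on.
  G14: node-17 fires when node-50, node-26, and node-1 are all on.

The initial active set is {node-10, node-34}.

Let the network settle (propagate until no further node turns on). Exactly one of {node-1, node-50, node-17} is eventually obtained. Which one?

G13: node-10 and node-34 on → node-28 on.
node-34 and node-28 are on, so node-4 fires (G3).
G11: node-4 and node-34 on → node-53 on.
G9: node-53 on → node-14 on.
G5: node-53 and node-28 on → node-40 on.
node-14, node-28, and node-40 are on, so node-26 fires (G6).
G7: node-26 and node-28 on → node-50 on.
node-1 would need node-34 and node-7 (G2), but node-7 never turns on. node-17 would need node-50, node-26, and node-1 (G14), but node-1 never turns on.

node-50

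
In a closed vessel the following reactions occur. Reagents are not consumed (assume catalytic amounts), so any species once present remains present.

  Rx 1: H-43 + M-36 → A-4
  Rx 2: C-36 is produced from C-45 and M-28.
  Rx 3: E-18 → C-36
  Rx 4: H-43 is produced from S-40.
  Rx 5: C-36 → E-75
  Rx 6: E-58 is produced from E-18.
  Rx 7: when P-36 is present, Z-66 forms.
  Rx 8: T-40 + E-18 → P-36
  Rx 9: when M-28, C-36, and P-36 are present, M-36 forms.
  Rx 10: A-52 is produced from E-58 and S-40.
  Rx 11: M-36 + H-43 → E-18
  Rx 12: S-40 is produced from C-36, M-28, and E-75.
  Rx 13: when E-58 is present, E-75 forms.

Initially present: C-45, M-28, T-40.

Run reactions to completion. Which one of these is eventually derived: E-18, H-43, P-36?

C-45 and M-28 present → C-36 forms (Rx 2).
C-36 present → E-75 forms (Rx 5).
C-36, M-28, and E-75 present → S-40 forms (Rx 12).
S-40 present → H-43 forms (Rx 4).
P-36 would need T-40 and E-18 (Rx 8), but E-18 never forms. E-18 would need M-36 and H-43 (Rx 11), but M-36 never forms.

H-43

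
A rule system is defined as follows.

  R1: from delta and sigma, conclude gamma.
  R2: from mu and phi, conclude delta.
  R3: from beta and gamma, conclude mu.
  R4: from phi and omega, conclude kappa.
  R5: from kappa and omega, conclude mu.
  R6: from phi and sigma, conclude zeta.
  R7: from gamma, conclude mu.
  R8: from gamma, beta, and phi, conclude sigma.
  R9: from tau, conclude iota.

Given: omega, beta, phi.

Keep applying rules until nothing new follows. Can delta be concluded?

Yes

From phi and omega, R4 gives kappa.
kappa and omega hold, so mu follows (R5).
From mu and phi, R2 gives delta.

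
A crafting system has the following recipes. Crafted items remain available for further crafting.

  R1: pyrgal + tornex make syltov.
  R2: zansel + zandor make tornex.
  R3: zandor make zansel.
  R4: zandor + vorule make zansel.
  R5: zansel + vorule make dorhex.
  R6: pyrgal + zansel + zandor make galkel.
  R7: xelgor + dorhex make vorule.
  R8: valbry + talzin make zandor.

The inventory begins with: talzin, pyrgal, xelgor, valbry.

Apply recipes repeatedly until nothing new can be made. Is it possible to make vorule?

vorule would need xelgor and dorhex (R7), but dorhex is never obtained.

No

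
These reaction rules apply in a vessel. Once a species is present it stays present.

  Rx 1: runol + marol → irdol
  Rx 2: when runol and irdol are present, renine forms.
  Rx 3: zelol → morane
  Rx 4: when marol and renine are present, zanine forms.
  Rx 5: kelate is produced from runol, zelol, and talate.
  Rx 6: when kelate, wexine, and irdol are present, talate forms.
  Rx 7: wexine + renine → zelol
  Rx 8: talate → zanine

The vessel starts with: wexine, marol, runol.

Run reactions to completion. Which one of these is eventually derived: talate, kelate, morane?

runol and marol present → irdol forms (Rx 1).
runol and irdol present → renine forms (Rx 2).
wexine and renine present → zelol forms (Rx 7).
zelol present → morane forms (Rx 3).
talate would need kelate, wexine, and irdol (Rx 6), but kelate never forms. kelate would need runol, zelol, and talate (Rx 5), but talate never forms.

morane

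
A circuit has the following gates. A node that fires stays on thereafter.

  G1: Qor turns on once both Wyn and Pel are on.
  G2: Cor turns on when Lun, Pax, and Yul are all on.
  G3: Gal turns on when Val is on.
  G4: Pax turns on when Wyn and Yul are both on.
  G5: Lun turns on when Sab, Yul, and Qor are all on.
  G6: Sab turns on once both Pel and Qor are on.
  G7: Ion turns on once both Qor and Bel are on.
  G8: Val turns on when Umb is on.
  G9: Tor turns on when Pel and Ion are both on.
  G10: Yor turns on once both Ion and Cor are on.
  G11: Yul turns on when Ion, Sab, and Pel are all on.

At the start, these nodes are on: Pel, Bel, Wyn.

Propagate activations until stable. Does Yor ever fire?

Wyn and Pel are on, so Qor turns on (G1).
G7: Qor and Bel on → Ion on.
G6: Pel and Qor on → Sab on.
Ion, Sab, and Pel are on, so Yul turns on (G11).
G5: Sab, Yul, and Qor on → Lun on.
G4: Wyn and Yul on → Pax on.
Lun, Pax, and Yul are on, so Cor turns on (G2).
Ion and Cor are on, so Yor turns on (G10).

Yes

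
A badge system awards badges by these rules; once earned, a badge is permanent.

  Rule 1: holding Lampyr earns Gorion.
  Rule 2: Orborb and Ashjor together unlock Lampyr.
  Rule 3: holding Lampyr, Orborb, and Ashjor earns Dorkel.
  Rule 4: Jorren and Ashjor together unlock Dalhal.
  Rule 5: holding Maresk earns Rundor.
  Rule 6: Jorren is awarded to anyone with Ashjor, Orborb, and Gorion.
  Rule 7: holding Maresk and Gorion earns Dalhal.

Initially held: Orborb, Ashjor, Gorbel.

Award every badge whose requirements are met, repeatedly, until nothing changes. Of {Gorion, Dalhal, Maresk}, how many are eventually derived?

With Orborb and Ashjor, Lampyr is earned (Rule 2).
With Lampyr, Gorion is earned (Rule 1).
With Ashjor, Orborb, and Gorion, Jorren is earned (Rule 6).
With Jorren and Ashjor, Dalhal is earned (Rule 4).
Gorion: reached.
Dalhal: reached.
No rule produces Maresk, and it is not given.
Reached: Gorion and Dalhal — 2 of the 3.

2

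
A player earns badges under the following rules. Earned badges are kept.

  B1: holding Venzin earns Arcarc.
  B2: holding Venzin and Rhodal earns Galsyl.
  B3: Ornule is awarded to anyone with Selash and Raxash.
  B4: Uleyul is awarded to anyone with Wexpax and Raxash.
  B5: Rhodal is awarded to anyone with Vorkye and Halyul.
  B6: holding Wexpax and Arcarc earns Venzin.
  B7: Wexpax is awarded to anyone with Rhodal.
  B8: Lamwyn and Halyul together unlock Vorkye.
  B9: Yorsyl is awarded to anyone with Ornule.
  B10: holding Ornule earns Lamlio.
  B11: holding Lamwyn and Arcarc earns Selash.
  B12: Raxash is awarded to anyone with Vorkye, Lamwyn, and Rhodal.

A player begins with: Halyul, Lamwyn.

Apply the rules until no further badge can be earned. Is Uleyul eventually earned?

With Lamwyn and Halyul, Vorkye is earned (B8).
With Vorkye and Halyul, Rhodal is earned (B5).
With Vorkye, Lamwyn, and Rhodal, Raxash is earned (B12).
With Rhodal, Wexpax is earned (B7).
With Wexpax and Raxash, Uleyul is earned (B4).

Yes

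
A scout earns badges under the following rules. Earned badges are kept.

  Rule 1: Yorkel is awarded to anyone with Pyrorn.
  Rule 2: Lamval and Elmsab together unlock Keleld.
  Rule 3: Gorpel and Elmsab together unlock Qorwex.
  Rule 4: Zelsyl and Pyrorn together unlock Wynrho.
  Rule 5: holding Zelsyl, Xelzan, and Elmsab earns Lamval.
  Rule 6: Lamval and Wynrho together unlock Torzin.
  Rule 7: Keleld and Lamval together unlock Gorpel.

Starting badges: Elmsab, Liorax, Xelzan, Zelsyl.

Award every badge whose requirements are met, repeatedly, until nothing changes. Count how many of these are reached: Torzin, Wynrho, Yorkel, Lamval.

With Zelsyl, Xelzan, and Elmsab, Lamval is earned (Rule 5).
Torzin would need Lamval and Wynrho (Rule 6), but Wynrho is never earned.
Wynrho would need Zelsyl and Pyrorn (Rule 4), but Pyrorn is never earned.
Yorkel would need Pyrorn (Rule 1), but Pyrorn is never earned.
Lamval: reached.
Reached: Lamval — 1 of the 4.

1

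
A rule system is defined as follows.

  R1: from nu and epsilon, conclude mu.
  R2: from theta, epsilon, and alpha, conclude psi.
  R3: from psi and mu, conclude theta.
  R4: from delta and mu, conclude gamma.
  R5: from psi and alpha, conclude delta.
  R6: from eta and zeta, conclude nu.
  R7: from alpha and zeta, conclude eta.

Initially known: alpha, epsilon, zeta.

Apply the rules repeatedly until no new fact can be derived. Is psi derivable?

No

psi would need theta, epsilon, and alpha (R2), but theta is never established.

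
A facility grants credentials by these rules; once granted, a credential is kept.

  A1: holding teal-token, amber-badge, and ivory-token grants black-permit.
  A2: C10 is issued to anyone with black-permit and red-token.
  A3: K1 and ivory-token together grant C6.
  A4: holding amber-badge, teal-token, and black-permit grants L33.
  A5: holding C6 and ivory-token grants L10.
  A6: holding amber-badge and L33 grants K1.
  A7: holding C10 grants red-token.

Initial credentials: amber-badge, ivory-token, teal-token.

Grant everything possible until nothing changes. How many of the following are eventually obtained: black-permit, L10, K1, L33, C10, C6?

5

Holding teal-token, amber-badge, and ivory-token grants black-permit (A1).
Holding amber-badge, teal-token, and black-permit grants L33 (A4).
Holding amber-badge and L33 grants K1 (A6).
Holding K1 and ivory-token grants C6 (A3).
Holding C6 and ivory-token grants L10 (A5).
black-permit: reached.
L10: reached.
K1: reached.
L33: reached.
C10 would need black-permit and red-token (A2), but red-token is never granted.
C6: reached.
Reached: black-permit, L10, K1, L33, and C6 — 5 of the 6.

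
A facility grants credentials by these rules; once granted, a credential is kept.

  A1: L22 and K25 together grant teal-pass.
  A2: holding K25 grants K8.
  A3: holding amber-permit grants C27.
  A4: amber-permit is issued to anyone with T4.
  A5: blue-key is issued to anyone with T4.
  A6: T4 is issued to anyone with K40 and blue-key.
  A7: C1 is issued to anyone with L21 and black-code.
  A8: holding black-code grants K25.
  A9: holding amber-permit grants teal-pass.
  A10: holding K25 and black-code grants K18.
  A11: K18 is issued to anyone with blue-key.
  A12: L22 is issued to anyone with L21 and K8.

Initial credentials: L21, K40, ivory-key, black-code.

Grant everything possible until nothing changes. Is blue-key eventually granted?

blue-key would need T4 (A5), but T4 is never granted.

No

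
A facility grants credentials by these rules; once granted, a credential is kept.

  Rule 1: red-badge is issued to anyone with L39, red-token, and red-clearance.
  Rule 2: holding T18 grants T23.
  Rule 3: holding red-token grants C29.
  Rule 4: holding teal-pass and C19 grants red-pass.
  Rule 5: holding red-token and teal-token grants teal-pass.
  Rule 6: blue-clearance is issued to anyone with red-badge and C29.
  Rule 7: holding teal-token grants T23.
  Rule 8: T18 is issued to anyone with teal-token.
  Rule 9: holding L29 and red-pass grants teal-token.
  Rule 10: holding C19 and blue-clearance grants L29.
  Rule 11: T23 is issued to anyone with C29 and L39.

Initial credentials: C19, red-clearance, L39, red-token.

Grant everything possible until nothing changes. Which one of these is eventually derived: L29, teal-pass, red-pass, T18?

L29

Holding L39, red-token, and red-clearance grants red-badge (Rule 1).
Holding red-token grants C29 (Rule 3).
Holding red-badge and C29 grants blue-clearance (Rule 6).
Holding C19 and blue-clearance grants L29 (Rule 10).
T18 would need teal-token (Rule 8), but teal-token is never granted. teal-pass would need red-token and teal-token (Rule 5), but teal-token is never granted. red-pass would need teal-pass and C19 (Rule 4), but teal-pass is never granted.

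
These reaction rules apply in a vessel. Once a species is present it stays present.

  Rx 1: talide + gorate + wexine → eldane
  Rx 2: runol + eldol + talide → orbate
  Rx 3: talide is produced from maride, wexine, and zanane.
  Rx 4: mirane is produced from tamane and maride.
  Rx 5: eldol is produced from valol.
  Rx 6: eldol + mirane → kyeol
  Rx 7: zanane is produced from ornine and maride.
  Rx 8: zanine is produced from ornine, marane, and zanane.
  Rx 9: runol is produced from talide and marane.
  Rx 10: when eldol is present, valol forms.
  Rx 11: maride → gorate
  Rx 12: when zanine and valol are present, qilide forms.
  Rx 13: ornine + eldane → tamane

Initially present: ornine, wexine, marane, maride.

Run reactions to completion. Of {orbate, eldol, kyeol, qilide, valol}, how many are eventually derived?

0

orbate would need runol, eldol, and talide (Rx 2), but eldol never forms.
eldol would need valol (Rx 5), but valol never forms.
kyeol would need eldol and mirane (Rx 6), but eldol never forms.
qilide would need zanine and valol (Rx 12), but valol never forms.
valol would need eldol (Rx 10), but eldol never forms.
None of the 5 are reached.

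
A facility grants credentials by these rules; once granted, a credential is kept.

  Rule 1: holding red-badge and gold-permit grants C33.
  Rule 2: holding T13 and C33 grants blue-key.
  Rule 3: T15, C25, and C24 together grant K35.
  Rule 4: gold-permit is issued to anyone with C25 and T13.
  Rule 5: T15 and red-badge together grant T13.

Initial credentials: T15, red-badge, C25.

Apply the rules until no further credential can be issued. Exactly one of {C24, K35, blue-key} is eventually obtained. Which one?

blue-key

Holding T15 and red-badge grants T13 (Rule 5).
Holding C25 and T13 grants gold-permit (Rule 4).
Holding red-badge and gold-permit grants C33 (Rule 1).
Holding T13 and C33 grants blue-key (Rule 2).
K35 would need T15, C25, and C24 (Rule 3), but C24 is never granted. No rule produces C24, and it is not given.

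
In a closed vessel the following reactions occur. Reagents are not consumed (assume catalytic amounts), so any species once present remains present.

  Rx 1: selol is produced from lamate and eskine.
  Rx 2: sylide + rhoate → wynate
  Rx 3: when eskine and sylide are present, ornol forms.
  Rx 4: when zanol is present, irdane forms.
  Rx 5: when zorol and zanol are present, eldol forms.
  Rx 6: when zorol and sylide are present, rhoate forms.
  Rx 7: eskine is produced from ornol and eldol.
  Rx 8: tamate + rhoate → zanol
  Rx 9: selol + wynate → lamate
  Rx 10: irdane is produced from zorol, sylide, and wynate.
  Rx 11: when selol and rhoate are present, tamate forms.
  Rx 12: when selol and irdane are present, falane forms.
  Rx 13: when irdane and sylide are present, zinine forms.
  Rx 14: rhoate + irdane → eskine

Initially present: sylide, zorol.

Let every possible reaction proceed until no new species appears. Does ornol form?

Yes

zorol and sylide present → rhoate forms (Rx 6).
sylide and rhoate present → wynate forms (Rx 2).
zorol, sylide, and wynate present → irdane forms (Rx 10).
rhoate and irdane present → eskine forms (Rx 14).
eskine and sylide present → ornol forms (Rx 3).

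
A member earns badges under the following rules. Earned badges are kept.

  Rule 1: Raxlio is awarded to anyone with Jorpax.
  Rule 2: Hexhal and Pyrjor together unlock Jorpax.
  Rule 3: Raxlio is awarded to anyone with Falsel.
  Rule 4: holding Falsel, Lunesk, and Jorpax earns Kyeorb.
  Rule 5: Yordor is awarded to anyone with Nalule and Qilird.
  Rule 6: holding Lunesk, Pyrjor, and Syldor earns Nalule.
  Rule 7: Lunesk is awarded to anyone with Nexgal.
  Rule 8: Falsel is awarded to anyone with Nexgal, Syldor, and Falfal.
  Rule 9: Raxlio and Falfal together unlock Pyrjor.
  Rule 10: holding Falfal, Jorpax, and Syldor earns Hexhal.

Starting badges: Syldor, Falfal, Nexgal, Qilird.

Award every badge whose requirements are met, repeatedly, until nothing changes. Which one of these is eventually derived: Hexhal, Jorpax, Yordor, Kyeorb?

With Nexgal, Syldor, and Falfal, Falsel is earned (Rule 8).
With Nexgal, Lunesk is earned (Rule 7).
With Falsel, Raxlio is earned (Rule 3).
With Raxlio and Falfal, Pyrjor is earned (Rule 9).
With Lunesk, Pyrjor, and Syldor, Nalule is earned (Rule 6).
With Nalule and Qilird, Yordor is earned (Rule 5).
Hexhal would need Falfal, Jorpax, and Syldor (Rule 10), but Jorpax is never earned. Kyeorb would need Falsel, Lunesk, and Jorpax (Rule 4), but Jorpax is never earned. Jorpax would need Hexhal and Pyrjor (Rule 2), but Hexhal is never earned.

Yordor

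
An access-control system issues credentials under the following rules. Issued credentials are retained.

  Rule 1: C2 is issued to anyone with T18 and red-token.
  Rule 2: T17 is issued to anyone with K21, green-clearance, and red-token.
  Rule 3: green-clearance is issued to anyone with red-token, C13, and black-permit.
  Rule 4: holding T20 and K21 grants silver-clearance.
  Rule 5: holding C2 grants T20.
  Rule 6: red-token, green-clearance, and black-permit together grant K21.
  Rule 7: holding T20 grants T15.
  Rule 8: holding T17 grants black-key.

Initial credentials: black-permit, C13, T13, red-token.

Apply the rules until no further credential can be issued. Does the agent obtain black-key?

Yes

Holding red-token, C13, and black-permit grants green-clearance (Rule 3).
Holding red-token, green-clearance, and black-permit grants K21 (Rule 6).
Holding K21, green-clearance, and red-token grants T17 (Rule 2).
Holding T17 grants black-key (Rule 8).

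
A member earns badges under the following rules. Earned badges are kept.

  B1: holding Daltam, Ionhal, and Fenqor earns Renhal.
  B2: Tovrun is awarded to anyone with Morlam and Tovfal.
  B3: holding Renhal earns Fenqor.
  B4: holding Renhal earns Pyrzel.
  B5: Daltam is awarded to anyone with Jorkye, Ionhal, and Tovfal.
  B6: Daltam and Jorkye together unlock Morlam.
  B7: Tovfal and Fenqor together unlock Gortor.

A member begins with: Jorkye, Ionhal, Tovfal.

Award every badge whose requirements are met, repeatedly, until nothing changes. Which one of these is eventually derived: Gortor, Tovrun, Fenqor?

Tovrun

With Jorkye, Ionhal, and Tovfal, Daltam is earned (B5).
With Daltam and Jorkye, Morlam is earned (B6).
With Morlam and Tovfal, Tovrun is earned (B2).
Fenqor would need Renhal (B3), but Renhal is never earned. Gortor would need Tovfal and Fenqor (B7), but Fenqor is never earned.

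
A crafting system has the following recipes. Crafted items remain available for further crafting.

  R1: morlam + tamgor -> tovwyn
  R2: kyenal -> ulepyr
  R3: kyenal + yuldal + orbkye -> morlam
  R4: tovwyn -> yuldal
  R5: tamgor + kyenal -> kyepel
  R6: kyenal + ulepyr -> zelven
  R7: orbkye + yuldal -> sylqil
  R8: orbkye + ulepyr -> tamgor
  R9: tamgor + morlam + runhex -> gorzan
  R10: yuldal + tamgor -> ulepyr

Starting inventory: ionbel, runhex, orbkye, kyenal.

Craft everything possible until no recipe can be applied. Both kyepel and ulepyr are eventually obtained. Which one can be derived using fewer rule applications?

ulepyr

ulepyr: Using R2, kyenal makes ulepyr. [1 rule application]
kyepel: Using R2, kyenal makes ulepyr. Using R8, orbkye and ulepyr make tamgor. tamgor + kyenal -> kyepel (R5). [3 rule applications]
ulepyr needs fewer.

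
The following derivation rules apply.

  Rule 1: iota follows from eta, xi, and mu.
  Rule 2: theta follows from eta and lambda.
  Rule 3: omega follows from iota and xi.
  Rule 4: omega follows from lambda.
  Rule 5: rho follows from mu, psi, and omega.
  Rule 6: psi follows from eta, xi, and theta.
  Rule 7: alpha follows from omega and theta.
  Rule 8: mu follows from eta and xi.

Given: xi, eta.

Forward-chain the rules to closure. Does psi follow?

No

psi would need eta, xi, and theta (Rule 6), but theta is never established.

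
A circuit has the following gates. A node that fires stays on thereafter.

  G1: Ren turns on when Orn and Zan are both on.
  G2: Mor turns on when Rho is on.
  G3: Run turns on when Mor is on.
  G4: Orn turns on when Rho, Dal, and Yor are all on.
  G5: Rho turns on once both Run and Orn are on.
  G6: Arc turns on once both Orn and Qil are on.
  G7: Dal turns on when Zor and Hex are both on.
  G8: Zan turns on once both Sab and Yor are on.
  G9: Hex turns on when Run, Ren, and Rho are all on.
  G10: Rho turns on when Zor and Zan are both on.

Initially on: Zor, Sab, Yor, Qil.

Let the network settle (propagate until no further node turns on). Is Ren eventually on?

No

Ren would need Orn and Zan (G1), but Orn never turns on.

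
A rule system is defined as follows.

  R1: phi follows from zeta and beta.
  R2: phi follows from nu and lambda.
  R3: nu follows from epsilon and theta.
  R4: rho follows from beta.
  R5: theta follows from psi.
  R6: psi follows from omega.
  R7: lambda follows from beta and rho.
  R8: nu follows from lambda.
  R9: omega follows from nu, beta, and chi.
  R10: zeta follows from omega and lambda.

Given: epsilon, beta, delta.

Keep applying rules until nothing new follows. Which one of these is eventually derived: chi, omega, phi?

phi

beta holds, so rho follows (R4).
beta and rho hold, so lambda follows (R7).
lambda holds, so nu follows (R8).
nu and lambda hold, so phi follows (R2).
No rule produces chi, and it is not given. omega would need nu, beta, and chi (R9), but chi is never established.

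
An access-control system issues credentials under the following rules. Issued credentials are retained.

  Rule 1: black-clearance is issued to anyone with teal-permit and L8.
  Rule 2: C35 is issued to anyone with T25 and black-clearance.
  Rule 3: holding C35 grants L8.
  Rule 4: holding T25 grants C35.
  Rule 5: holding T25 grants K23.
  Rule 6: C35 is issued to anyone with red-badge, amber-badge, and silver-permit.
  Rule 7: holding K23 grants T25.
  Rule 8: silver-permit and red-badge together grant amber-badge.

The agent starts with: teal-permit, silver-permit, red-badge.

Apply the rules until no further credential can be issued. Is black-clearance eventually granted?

Holding silver-permit and red-badge grants amber-badge (Rule 8).
Holding red-badge, amber-badge, and silver-permit grants C35 (Rule 6).
Holding C35 grants L8 (Rule 3).
Holding teal-permit and L8 grants black-clearance (Rule 1).

Yes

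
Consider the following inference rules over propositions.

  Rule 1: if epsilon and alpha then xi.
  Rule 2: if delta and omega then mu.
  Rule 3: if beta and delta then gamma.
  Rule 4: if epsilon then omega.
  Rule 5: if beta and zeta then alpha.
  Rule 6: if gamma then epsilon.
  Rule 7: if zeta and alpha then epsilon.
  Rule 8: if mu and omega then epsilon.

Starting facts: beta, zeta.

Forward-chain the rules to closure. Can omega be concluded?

From beta and zeta, Rule 5 gives alpha.
zeta and alpha hold, so epsilon follows (Rule 7).
From epsilon, Rule 4 gives omega.

Yes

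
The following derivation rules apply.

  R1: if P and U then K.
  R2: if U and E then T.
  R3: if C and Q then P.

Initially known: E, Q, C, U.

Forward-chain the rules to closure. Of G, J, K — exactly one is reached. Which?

C and Q hold, so P follows (R3).
From P and U, R1 gives K.
No rule produces J, and it is not given. No rule produces G, and it is not given.

K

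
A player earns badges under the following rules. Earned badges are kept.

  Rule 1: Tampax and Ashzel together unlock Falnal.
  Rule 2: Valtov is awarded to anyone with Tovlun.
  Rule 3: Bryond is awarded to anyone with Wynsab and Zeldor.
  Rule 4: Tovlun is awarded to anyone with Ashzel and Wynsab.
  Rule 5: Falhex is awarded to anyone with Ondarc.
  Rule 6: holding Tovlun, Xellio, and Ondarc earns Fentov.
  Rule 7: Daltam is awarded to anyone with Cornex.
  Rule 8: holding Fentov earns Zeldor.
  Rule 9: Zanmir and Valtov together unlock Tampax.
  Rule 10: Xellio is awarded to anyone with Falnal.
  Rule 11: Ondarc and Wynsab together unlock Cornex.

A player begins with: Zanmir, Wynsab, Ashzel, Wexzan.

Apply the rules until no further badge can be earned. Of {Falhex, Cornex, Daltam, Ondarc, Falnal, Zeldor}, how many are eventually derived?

1

With Ashzel and Wynsab, Tovlun is earned (Rule 4).
With Tovlun, Valtov is earned (Rule 2).
With Zanmir and Valtov, Tampax is earned (Rule 9).
With Tampax and Ashzel, Falnal is earned (Rule 1).
Falhex would need Ondarc (Rule 5), but Ondarc is never earned.
Cornex would need Ondarc and Wynsab (Rule 11), but Ondarc is never earned.
Daltam would need Cornex (Rule 7), but Cornex is never earned.
No rule produces Ondarc, and it is not given.
Falnal: reached.
Zeldor would need Fentov (Rule 8), but Fentov is never earned.
Reached: Falnal — 1 of the 6.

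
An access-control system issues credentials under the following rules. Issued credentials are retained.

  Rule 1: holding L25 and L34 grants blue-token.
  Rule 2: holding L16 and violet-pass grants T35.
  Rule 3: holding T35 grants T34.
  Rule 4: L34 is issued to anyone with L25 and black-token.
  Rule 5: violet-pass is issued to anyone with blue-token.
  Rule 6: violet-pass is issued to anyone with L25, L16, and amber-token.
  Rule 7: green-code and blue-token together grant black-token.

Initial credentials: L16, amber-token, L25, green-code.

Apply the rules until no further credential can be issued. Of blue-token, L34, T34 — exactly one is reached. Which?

T34

Holding L25, L16, and amber-token grants violet-pass (Rule 6).
Holding L16 and violet-pass grants T35 (Rule 2).
Holding T35 grants T34 (Rule 3).
L34 would need L25 and black-token (Rule 4), but black-token is never granted. blue-token would need L25 and L34 (Rule 1), but L34 is never granted.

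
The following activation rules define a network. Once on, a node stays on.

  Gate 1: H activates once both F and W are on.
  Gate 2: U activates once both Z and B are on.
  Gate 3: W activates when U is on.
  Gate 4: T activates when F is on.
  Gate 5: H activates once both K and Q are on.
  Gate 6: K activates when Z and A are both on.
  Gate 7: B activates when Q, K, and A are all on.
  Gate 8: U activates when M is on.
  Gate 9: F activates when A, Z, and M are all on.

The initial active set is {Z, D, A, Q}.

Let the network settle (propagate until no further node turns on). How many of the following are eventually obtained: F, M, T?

0

F would need A, Z, and M (Gate 9), but M never turns on.
No rule produces M, and it is not given.
T would need F (Gate 4), but F never turns on.
None of the 3 are reached.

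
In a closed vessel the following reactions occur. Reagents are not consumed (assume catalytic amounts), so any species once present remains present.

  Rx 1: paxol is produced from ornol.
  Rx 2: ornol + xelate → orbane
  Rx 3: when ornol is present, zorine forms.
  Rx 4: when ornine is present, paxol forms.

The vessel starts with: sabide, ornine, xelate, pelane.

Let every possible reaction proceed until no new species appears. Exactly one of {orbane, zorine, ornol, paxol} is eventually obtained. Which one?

paxol

ornine present → paxol forms (Rx 4).
zorine would need ornol (Rx 3), but ornol never forms. orbane would need ornol and xelate (Rx 2), but ornol never forms. No rule produces ornol, and it is not given.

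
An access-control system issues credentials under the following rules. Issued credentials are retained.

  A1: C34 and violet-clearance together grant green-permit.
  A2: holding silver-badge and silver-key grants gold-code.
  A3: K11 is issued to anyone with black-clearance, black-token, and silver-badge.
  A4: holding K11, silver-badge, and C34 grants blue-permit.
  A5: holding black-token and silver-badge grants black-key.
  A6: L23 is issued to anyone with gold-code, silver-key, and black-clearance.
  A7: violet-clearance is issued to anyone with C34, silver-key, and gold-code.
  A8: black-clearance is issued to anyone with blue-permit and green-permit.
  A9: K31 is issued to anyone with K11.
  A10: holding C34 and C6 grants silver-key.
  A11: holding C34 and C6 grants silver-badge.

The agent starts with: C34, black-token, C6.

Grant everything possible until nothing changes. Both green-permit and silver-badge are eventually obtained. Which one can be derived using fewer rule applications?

silver-badge

silver-badge: Holding C34 and C6 grants silver-badge (A11). [1 rule application]
green-permit: Holding C34 and C6 grants silver-badge (A11). Holding C34 and C6 grants silver-key (A10). Holding silver-badge and silver-key grants gold-code (A2). Holding C34, silver-key, and gold-code grants violet-clearance (A7). Holding C34 and violet-clearance grants green-permit (A1). [5 rule applications]
silver-badge needs fewer.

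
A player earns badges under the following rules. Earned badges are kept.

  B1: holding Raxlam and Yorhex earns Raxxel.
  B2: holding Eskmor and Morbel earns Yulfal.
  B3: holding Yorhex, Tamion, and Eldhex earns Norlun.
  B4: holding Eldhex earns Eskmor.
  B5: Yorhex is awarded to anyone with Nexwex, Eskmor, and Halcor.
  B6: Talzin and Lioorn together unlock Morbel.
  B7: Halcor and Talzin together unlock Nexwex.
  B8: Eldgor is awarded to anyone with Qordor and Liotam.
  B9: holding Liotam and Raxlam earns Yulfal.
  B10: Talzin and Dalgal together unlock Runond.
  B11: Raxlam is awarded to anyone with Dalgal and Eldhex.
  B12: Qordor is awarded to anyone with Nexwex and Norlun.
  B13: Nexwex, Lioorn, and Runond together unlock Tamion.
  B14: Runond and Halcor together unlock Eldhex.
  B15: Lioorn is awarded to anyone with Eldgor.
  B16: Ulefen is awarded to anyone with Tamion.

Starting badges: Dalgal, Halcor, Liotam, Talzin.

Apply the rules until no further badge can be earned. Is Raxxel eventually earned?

Yes

With Halcor and Talzin, Nexwex is earned (B7).
With Talzin and Dalgal, Runond is earned (B10).
With Runond and Halcor, Eldhex is earned (B14).
With Dalgal and Eldhex, Raxlam is earned (B11).
With Eldhex, Eskmor is earned (B4).
With Nexwex, Eskmor, and Halcor, Yorhex is earned (B5).
With Raxlam and Yorhex, Raxxel is earned (B1).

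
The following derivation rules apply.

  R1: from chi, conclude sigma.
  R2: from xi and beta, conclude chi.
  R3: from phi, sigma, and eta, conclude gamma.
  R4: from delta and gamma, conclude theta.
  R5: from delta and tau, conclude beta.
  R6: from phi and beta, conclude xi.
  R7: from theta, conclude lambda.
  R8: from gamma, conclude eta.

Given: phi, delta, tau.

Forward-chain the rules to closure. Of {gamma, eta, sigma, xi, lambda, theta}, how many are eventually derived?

From delta and tau, R5 gives beta.
phi and beta hold, so xi follows (R6).
xi and beta hold, so chi follows (R2).
From chi, R1 gives sigma.
gamma would need phi, sigma, and eta (R3), but eta is never established.
eta would need gamma (R8), but gamma is never established.
sigma: reached.
xi: reached.
lambda would need theta (R7), but theta is never established.
theta would need delta and gamma (R4), but gamma is never established.
Reached: sigma and xi — 2 of the 6.

2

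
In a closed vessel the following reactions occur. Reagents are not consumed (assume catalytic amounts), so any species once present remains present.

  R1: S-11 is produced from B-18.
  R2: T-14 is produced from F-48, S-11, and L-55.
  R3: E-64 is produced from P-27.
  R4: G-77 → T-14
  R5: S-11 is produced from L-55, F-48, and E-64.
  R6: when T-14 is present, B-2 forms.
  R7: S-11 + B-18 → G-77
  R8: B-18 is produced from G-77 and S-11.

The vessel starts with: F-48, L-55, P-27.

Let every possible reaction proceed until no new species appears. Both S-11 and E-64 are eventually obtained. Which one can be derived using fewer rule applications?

E-64

E-64: P-27 present → E-64 forms (R3). [1 rule application]
S-11: P-27 present → E-64 forms (R3). L-55, F-48, and E-64 present → S-11 forms (R5). [2 rule applications]
E-64 needs fewer.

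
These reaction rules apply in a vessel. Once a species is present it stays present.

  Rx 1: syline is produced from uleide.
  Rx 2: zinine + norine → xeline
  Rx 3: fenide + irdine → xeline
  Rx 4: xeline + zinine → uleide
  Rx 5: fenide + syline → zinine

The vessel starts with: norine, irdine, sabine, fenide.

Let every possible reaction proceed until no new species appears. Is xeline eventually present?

fenide and irdine present → xeline forms (Rx 3).

Yes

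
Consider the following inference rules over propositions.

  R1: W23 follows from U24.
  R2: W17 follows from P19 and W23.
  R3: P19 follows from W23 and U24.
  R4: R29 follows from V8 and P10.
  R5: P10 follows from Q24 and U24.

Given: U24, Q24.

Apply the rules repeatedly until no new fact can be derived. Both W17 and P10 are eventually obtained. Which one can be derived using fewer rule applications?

P10

P10: Q24 and U24 hold, so P10 follows (R5). [1 rule application]
W17: From U24, R1 gives W23. From W23 and U24, R3 gives P19. P19 and W23 hold, so W17 follows (R2). [3 rule applications]
P10 needs fewer.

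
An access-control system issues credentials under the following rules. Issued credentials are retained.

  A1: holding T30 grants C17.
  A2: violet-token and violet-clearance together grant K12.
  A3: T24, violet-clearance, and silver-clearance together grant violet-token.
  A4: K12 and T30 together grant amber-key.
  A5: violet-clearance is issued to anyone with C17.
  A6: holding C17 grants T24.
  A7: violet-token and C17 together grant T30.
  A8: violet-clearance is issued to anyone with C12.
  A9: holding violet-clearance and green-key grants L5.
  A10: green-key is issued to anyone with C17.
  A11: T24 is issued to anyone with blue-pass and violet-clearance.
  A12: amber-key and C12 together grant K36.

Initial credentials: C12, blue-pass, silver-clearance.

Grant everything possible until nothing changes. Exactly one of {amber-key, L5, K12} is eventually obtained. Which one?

K12

Holding C12 grants violet-clearance (A8).
Holding blue-pass and violet-clearance grants T24 (A11).
Holding T24, violet-clearance, and silver-clearance grants violet-token (A3).
Holding violet-token and violet-clearance grants K12 (A2).
amber-key would need K12 and T30 (A4), but T30 is never granted. L5 would need violet-clearance and green-key (A9), but green-key is never granted.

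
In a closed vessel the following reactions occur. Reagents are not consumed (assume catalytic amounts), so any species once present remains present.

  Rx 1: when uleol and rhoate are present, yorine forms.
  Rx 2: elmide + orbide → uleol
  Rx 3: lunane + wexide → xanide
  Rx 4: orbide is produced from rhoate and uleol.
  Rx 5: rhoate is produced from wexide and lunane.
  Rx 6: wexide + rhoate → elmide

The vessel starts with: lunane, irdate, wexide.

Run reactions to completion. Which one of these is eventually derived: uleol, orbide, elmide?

wexide and lunane present → rhoate forms (Rx 5).
wexide and rhoate present → elmide forms (Rx 6).
orbide would need rhoate and uleol (Rx 4), but uleol never forms. uleol would need elmide and orbide (Rx 2), but orbide never forms.

elmide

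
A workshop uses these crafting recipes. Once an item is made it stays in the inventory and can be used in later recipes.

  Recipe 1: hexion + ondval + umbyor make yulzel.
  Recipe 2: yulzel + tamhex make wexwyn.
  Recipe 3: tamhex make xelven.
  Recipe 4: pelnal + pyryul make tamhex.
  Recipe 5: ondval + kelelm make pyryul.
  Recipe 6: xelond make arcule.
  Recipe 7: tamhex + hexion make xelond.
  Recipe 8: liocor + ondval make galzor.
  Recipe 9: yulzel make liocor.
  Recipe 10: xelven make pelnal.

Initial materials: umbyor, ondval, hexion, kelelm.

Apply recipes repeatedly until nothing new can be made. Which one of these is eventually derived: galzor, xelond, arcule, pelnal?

galzor

Using Recipe 1, hexion, ondval, and umbyor make yulzel.
Using Recipe 9, yulzel makes liocor.
Using Recipe 8, liocor and ondval make galzor.
pelnal would need xelven (Recipe 10), but xelven is never obtained. xelond would need tamhex and hexion (Recipe 7), but tamhex is never obtained. arcule would need xelond (Recipe 6), but xelond is never obtained.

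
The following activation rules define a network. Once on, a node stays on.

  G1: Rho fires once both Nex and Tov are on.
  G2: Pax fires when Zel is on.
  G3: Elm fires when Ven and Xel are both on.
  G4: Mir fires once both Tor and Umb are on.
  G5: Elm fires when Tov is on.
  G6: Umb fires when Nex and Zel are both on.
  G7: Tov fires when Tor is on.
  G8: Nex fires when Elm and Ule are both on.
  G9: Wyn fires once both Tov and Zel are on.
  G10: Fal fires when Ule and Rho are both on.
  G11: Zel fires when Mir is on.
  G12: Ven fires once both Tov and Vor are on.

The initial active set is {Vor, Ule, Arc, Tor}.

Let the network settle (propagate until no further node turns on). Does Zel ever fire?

No

Zel would need Mir (G11), but Mir never turns on.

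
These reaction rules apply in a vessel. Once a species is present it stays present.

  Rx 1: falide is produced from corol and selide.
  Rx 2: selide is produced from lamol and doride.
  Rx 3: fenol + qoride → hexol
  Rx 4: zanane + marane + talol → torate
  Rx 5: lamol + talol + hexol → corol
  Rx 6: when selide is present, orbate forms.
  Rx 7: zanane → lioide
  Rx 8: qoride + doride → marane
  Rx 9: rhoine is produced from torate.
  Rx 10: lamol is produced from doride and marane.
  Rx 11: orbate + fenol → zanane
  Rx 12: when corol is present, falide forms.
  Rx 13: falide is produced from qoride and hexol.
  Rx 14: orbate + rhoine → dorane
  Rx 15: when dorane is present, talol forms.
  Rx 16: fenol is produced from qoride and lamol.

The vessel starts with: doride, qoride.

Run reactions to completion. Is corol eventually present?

No

corol would need lamol, talol, and hexol (Rx 5), but talol never forms.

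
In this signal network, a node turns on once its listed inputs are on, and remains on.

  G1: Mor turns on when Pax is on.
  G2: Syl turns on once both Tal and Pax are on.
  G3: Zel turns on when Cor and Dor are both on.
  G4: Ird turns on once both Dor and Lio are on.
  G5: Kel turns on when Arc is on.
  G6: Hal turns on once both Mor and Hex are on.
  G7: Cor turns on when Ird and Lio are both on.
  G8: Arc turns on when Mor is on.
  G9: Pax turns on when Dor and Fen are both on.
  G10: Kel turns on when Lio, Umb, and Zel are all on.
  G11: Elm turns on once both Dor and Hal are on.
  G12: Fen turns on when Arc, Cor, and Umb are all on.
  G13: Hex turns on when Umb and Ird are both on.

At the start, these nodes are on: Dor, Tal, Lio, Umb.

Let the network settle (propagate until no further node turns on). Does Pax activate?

Pax would need Dor and Fen (G9), but Fen never turns on.

No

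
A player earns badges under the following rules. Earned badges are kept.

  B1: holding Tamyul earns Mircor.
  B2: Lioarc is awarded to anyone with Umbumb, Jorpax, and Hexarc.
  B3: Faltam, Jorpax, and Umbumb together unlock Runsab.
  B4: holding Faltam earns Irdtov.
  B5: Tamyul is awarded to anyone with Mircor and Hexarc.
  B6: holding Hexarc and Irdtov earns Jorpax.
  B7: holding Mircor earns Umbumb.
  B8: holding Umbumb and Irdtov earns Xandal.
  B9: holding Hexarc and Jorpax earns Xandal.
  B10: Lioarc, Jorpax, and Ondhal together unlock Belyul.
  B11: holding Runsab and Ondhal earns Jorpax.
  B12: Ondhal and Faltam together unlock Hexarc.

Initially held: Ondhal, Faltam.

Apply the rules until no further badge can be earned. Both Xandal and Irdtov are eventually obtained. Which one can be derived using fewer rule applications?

Irdtov: With Faltam, Irdtov is earned (B4). [1 rule application]
Xandal: With Ondhal and Faltam, Hexarc is earned (B12). With Faltam, Irdtov is earned (B4). With Hexarc and Irdtov, Jorpax is earned (B6). With Hexarc and Jorpax, Xandal is earned (B9). [4 rule applications]
Irdtov needs fewer.

Irdtov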